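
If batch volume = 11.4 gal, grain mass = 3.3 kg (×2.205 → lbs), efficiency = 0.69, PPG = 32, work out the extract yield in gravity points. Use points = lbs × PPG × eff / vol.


lbs = 3.3 × 2.205 = 7.2765
points = 7.2765 × 32 × 0.69 / 11.4

14.0934 points


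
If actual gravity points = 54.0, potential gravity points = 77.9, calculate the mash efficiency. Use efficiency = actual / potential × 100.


efficiency = 54.0 / 77.9 × 100

69.3196 %


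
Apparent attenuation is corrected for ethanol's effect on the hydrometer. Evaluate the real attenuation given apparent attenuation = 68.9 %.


RA = AA · 0.8192
RA = 68.9 · 0.8192

56.4429 %


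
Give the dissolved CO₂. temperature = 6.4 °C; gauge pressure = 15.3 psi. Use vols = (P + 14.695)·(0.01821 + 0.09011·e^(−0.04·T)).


vols = (15.3 + 14.695)·(0.01821 + 0.09011·e^(−0.04·6.4))

2.6386 volumes


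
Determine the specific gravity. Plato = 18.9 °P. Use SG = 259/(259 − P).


SG = 259/(259 − 18.9)

1.0787


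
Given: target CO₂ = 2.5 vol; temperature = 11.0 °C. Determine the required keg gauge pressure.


psi = vols/(0.01821 + 0.09011·e^(−0.04·T)) − 14.695
psi = 2.5/(0.01821 + 0.09011·e^(−0.04·11.0)) − 14.695

18.0944 psi


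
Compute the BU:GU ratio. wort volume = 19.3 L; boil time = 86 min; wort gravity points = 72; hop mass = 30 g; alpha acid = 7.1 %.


U = 1.65·0.000125^(GP/1000)·(1−e^(−0.04t))/4.15;  IBU = (α/100)·m·U·1000/V;  BU:GU = IBU/GP
U = 1.65·0.000125^(72/1000)·(1−e^(−0.04·86))/4.15 = 0.2015
IBU = (7.1/100)·30·0.2015·1000/19.3 = 22.2373
BU:GU = 22.2373/72

0.3089


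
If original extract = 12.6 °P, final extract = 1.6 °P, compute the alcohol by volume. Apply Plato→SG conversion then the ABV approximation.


SG = 259/(259 − P);  ABV = (OG − FG)·131.25
OG = 259/(259 − 12.6) = 1.0511
FG = 259/(259 − 1.6) = 1.0062
ABV = (1.0511 − 1.0062)·131.25

5.8958 % ABV


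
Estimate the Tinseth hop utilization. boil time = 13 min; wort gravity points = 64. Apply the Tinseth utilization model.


U = 1.65·0.000125^(GP/1000) · (1 − e^(−0.04·t))/4.15
bigness = 1.65·0.000125^(64/1000) = 0.9283
boil_factor = (1 − e^(−0.04·13))/4.15 = 0.0977
U = 0.9283 · 0.0977

0.0907


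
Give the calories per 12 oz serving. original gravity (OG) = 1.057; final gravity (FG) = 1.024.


ABW = (OG−FG)·131.25·0.79/FG;  °P = 259 − 259/SG (for OG→OE and FG→AE);  RE = 0.1808·OE + 0.8192·AE;  Cal = (6.9·ABW + 4·(RE−0.1))·FG·3.55
ABW = (1.057 − 1.024)·131.25·0.79/1.024 = 3.3415
OE = 259 − 259/1.057 = 13.9669 °P
AE = 259 − 259/1.024 = 6.0703 °P
RE = 0.1808·13.9669 + 0.8192·6.0703 = 7.4980 °P
Cal = (6.9·3.3415 + 4·(7.4980−0.1))·1.024·3.55

191.3873 kcal


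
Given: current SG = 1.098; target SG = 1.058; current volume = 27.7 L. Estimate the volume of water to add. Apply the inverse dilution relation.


V_water = V·((SG_curr − 1)/(SG_target − 1) − 1)
V_water = 27.7·((1.098 − 1)/(1.058 − 1) − 1)

19.1034 L


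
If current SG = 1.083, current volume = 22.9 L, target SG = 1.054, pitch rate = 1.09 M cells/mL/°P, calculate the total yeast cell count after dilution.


V_w = V·((SG_c−1)/(SG_t−1)−1);  °P = 259 − 259/SG_t;  cells = rate·(V+V_w)·°P
V_w = 22.9·((1.083−1)/(1.054−1)−1) = 12.2981
V_final = 22.9 + 12.2981 = 35.1981
°P = 259 − 259/1.054 = 13.2694
cells = 1.09·35.1981·13.2694

509.0955 billion cells


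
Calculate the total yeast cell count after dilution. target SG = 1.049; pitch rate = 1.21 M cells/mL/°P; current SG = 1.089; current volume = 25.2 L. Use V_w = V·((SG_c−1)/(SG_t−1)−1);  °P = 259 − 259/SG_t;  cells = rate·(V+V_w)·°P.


V_w = 25.2·((1.089−1)/(1.049−1)−1) = 20.5714
V_final = 25.2 + 20.5714 = 45.7714
°P = 259 − 259/1.049 = 12.0982
cells = 1.21·45.7714·12.0982

670.0392 billion cells


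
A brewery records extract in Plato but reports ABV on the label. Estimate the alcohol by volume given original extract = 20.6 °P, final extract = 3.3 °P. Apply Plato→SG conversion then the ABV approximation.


SG = 259/(259 − P);  ABV = (OG − FG)·131.25
OG = 259/(259 − 20.6) = 1.0864
FG = 259/(259 − 3.3) = 1.0129
ABV = (1.0864 − 1.0129)·131.25

9.6474 % ABV


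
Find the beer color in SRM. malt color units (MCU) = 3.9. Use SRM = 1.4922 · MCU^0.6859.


SRM = 1.4922 · 3.9^0.6859

3.7952 SRM


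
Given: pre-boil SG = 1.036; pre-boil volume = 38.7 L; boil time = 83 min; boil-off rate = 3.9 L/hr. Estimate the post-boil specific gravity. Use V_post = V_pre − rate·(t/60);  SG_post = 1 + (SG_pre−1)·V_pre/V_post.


V_post = 38.7 − 3.9·(83/60) = 33.3050
SG_post = 1 + (1.036 − 1)·38.7/33.3050

1.0418


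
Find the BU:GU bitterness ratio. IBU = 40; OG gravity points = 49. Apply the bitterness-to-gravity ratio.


BU:GU = IBU / OG_points
BU:GU = 40 / 49

0.8163


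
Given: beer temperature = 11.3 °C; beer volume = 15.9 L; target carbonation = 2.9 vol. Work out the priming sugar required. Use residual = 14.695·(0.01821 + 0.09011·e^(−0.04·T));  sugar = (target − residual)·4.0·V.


residual = 14.695·(0.01821 + 0.09011·e^(−0.04·11.3)) = 1.1102
sugar = (2.9 − 1.1102)·4.0·15.9

113.8291 g


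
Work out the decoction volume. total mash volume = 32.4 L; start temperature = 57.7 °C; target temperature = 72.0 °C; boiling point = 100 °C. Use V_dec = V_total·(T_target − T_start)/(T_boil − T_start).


V_dec = 32.4·(72.0 − 57.7)/(100 − 57.7)

10.9532 L


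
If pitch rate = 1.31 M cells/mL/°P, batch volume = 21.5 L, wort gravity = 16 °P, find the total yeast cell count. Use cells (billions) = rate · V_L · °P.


cells = 1.31 · 21.5 · 16

450.6400 billion cells


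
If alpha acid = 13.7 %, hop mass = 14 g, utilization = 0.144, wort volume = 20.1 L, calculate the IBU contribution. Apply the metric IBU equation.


IBU = (α/100)·mass·U·1000 / V
IBU = (13.7/100)·14·0.144·1000 / 20.1

13.7409 IBU


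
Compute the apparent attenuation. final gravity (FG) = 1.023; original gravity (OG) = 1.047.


AA = (OG − FG)/(OG − 1) · 100
AA = (1.047 − 1.023)/(1.047 − 1) · 100

51.0638 %


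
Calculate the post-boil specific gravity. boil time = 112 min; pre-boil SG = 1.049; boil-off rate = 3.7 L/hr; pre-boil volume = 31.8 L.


V_post = V_pre − rate·(t/60);  SG_post = 1 + (SG_pre−1)·V_pre/V_post
V_post = 31.8 − 3.7·(112/60) = 24.8933
SG_post = 1 + (1.049 − 1)·31.8/24.8933

1.0626


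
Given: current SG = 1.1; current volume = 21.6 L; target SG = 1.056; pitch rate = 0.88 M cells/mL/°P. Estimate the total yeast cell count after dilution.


V_w = V·((SG_c−1)/(SG_t−1)−1);  °P = 259 − 259/SG_t;  cells = rate·(V+V_w)·°P
V_w = 21.6·((1.1−1)/(1.056−1)−1) = 16.9714
V_final = 21.6 + 16.9714 = 38.5714
°P = 259 − 259/1.056 = 13.7348
cells = 0.88·38.5714·13.7348

466.2000 billion cells


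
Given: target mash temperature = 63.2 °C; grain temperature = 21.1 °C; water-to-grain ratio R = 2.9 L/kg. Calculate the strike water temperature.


T_strike = (0.41/R)·(T_mash − T_grain) + T_mash
T_strike = (0.41/2.9)·(63.2 − 21.1) + 63.2

69.1521 °C


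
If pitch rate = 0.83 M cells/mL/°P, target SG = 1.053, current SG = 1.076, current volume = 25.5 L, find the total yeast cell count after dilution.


V_w = V·((SG_c−1)/(SG_t−1)−1);  °P = 259 − 259/SG_t;  cells = rate·(V+V_w)·°P
V_w = 25.5·((1.076−1)/(1.053−1)−1) = 11.0660
V_final = 25.5 + 11.0660 = 36.5660
°P = 259 − 259/1.053 = 13.0361
cells = 0.83·36.5660·13.0361

395.6428 billion cells


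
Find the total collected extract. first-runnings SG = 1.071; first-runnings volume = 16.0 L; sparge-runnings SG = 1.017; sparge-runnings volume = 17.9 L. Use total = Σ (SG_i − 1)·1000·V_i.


first = (1.071 − 1)·1000·16.0 = 1136.0000
sparge = (1.017 − 1)·1000·17.9 = 304.3000
total = 1136.0000 + 304.3000

1440.3000 gravity·L


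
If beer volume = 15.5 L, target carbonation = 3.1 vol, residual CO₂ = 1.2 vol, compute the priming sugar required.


sugar = (target − residual)·4.0·V
sugar = (3.1 − 1.2)·4.0·15.5

117.8000 g


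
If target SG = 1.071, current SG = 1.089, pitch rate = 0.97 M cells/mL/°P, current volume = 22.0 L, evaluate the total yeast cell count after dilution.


V_w = V·((SG_c−1)/(SG_t−1)−1);  °P = 259 − 259/SG_t;  cells = rate·(V+V_w)·°P
V_w = 22.0·((1.089−1)/(1.071−1)−1) = 5.5775
V_final = 22.0 + 5.5775 = 27.5775
°P = 259 − 259/1.071 = 17.1699
cells = 0.97·27.5775·17.1699

459.2982 billion cells


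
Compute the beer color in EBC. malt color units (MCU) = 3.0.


SRM = 1.4922·MCU^0.6859;  EBC = SRM·1.97
SRM = 1.4922·3.0^0.6859 = 3.1702
EBC = 3.1702·1.97

6.2453 EBC


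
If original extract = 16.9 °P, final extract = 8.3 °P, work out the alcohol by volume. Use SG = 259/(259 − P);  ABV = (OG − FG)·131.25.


OG = 259/(259 − 16.9) = 1.0698
FG = 259/(259 − 8.3) = 1.0331
ABV = (1.0698 − 1.0331)·131.25

4.8167 % ABV


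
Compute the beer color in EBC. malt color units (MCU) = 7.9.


SRM = 1.4922·MCU^0.6859;  EBC = SRM·1.97
SRM = 1.4922·7.9^0.6859 = 6.1590
EBC = 6.1590·1.97

12.1332 EBC


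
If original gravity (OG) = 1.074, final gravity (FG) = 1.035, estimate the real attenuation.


AA = (OG−FG)/(OG−1)·100;  RA = AA·0.8192
AA = (1.074 − 1.035)/(1.074 − 1)·100 = 52.7027
RA = 52.7027·0.8192

43.1741 %


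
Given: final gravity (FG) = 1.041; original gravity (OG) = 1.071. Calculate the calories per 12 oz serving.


ABW = (OG−FG)·131.25·0.79/FG;  °P = 259 − 259/SG (for OG→OE and FG→AE);  RE = 0.1808·OE + 0.8192·AE;  Cal = (6.9·ABW + 4·(RE−0.1))·FG·3.55
ABW = (1.071 − 1.041)·131.25·0.79/1.041 = 2.9881
OE = 259 − 259/1.071 = 17.1699 °P
AE = 259 − 259/1.041 = 10.2008 °P
RE = 0.1808·17.1699 + 0.8192·10.2008 = 11.4608 °P
Cal = (6.9·2.9881 + 4·(11.4608−0.1))·1.041·3.55

244.1323 kcal


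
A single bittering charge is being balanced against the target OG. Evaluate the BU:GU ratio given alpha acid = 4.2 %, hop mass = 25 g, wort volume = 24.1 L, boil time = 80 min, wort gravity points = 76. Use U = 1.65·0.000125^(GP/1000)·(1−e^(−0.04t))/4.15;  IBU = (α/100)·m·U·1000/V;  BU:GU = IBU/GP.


U = 1.65·0.000125^(76/1000)·(1−e^(−0.04·80))/4.15 = 0.1926
IBU = (4.2/100)·25·0.1926·1000/24.1 = 8.3927
BU:GU = 8.3927/76

0.1104


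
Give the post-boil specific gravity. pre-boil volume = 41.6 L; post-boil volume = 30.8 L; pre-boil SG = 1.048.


SG_post = 1 + (SG_pre − 1)·V_pre/V_post
pts_pre = (1.048 − 1)·1000 = 48.0000
pts_post = 48.0000·41.6/30.8 = 64.8312
SG_post = 1 + 64.8312/1000

1.0648


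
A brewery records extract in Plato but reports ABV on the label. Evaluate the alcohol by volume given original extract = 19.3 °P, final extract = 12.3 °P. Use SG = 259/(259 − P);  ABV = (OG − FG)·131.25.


OG = 259/(259 − 19.3) = 1.0805
FG = 259/(259 − 12.3) = 1.0499
ABV = (1.0805 − 1.0499)·131.25

4.0240 % ABV


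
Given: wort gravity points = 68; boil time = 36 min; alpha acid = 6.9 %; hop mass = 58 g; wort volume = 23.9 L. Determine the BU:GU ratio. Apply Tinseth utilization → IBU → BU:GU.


U = 1.65·0.000125^(GP/1000)·(1−e^(−0.04t))/4.15;  IBU = (α/100)·m·U·1000/V;  BU:GU = IBU/GP
U = 1.65·0.000125^(68/1000)·(1−e^(−0.04·36))/4.15 = 0.1647
IBU = (6.9/100)·58·0.1647·1000/23.9 = 27.5721
BU:GU = 27.5721/68

0.4055


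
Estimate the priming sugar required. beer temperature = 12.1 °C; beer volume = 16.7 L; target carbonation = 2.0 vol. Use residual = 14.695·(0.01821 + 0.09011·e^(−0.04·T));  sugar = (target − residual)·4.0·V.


residual = 14.695·(0.01821 + 0.09011·e^(−0.04·12.1)) = 1.0837
sugar = (2.0 − 1.0837)·4.0·16.7

61.2090 g


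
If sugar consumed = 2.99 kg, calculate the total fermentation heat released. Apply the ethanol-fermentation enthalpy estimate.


Q = m_sugar · 590 kJ/kg
Q = 2.99 · 590

1764.1000 kJ


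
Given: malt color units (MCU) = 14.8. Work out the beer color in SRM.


SRM = 1.4922 · MCU^0.6859
SRM = 1.4922 · 14.8^0.6859

9.4735 SRM


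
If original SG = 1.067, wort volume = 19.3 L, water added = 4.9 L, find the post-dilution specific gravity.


SG_new = 1 + (SG_old − 1)·V_old/(V_old + V_water)
pts = (1.067 − 1)·1000·19.3/(19.3 + 4.9) = 53.4339
SG_new = 1 + 53.4339/1000

1.0534


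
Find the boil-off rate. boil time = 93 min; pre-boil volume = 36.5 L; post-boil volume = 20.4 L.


rate = (V_pre − V_post) / (t_min/60)
rate = (36.5 − 20.4) / (93/60)

10.3871 L/hr


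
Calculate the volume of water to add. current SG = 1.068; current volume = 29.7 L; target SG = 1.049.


V_water = V·((SG_curr − 1)/(SG_target − 1) − 1)
V_water = 29.7·((1.068 − 1)/(1.049 − 1) − 1)

11.5163 L


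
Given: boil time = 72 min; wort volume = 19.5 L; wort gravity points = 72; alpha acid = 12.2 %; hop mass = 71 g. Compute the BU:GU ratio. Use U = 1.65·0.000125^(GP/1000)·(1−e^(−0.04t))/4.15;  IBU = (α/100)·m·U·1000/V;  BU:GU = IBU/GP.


U = 1.65·0.000125^(72/1000)·(1−e^(−0.04·72))/4.15 = 0.1965
IBU = (12.2/100)·71·0.1965·1000/19.5 = 87.2784
BU:GU = 87.2784/72

1.2122


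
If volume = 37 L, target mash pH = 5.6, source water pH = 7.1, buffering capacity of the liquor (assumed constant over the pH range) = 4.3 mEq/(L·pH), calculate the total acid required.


acid = buffering capacity · (pH_source − pH_target) · V
acid = 4.3 · (7.1 − 5.6) · 37

238.6500 mEq


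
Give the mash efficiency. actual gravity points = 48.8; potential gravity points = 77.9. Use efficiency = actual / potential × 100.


efficiency = 48.8 / 77.9 × 100

62.6444 %


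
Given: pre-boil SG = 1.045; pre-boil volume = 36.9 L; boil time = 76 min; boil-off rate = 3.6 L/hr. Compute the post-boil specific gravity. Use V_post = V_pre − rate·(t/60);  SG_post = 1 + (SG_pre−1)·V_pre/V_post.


V_post = 36.9 − 3.6·(76/60) = 32.3400
SG_post = 1 + (1.045 − 1)·36.9/32.3400

1.0513


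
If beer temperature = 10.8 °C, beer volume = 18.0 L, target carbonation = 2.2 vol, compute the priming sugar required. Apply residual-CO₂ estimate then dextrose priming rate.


residual = 14.695·(0.01821 + 0.09011·e^(−0.04·T));  sugar = (target − residual)·4.0·V
residual = 14.695·(0.01821 + 0.09011·e^(−0.04·10.8)) = 1.1273
sugar = (2.2 − 1.1273)·4.0·18.0

77.2375 g


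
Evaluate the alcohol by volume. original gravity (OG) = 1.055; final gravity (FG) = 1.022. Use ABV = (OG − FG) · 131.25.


ABV = (1.055 − 1.022) · 131.25

4.3312 % ABV


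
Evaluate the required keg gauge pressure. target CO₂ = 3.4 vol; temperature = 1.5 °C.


psi = vols/(0.01821 + 0.09011·e^(−0.04·T)) − 14.695
psi = 3.4/(0.01821 + 0.09011·e^(−0.04·1.5)) − 14.695

18.2915 psi


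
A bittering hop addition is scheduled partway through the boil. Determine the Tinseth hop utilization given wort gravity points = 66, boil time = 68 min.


U = 1.65·0.000125^(GP/1000) · (1 − e^(−0.04·t))/4.15
bigness = 1.65·0.000125^(66/1000) = 0.9118
boil_factor = (1 − e^(−0.04·68))/4.15 = 0.2251
U = 0.9118 · 0.2251

0.2052


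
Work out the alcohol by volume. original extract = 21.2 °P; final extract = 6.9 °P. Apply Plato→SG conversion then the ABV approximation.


SG = 259/(259 − P);  ABV = (OG − FG)·131.25
OG = 259/(259 − 21.2) = 1.0892
FG = 259/(259 − 6.9) = 1.0274
ABV = (1.0892 − 1.0274)·131.25

8.1087 % ABV


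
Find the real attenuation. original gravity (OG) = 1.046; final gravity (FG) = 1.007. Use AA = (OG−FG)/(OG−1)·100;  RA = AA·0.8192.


AA = (1.046 − 1.007)/(1.046 − 1)·100 = 84.7826
RA = 84.7826·0.8192

69.4539 %


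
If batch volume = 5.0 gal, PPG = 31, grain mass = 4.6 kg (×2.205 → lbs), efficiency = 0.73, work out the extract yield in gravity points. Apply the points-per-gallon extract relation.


points = lbs × PPG × eff / vol
lbs = 4.6 × 2.205 = 10.1430
points = 10.1430 × 31 × 0.73 / 5.0

45.9072 points


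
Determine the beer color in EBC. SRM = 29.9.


EBC = SRM · 1.97
EBC = 29.9 · 1.97

58.9030 EBC


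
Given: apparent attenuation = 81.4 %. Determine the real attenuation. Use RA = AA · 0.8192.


RA = 81.4 · 0.8192

66.6829 %


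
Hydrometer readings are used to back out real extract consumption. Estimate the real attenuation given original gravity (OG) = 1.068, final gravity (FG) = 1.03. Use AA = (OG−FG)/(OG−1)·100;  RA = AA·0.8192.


AA = (1.068 − 1.03)/(1.068 − 1)·100 = 55.8824
RA = 55.8824·0.8192

45.7788 %


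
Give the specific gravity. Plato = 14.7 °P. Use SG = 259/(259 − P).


SG = 259/(259 − 14.7)

1.0602


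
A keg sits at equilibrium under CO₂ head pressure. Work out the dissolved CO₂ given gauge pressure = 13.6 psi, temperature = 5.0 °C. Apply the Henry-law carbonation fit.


vols = (P + 14.695)·(0.01821 + 0.09011·e^(−0.04·T))
vols = (13.6 + 14.695)·(0.01821 + 0.09011·e^(−0.04·5.0))

2.6027 volumes


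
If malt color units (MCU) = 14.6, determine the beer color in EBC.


SRM = 1.4922·MCU^0.6859;  EBC = SRM·1.97
SRM = 1.4922·14.6^0.6859 = 9.3855
EBC = 9.3855·1.97

18.4894 EBC


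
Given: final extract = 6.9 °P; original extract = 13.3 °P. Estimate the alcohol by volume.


SG = 259/(259 − P);  ABV = (OG − FG)·131.25
OG = 259/(259 − 13.3) = 1.0541
FG = 259/(259 − 6.9) = 1.0274
ABV = (1.0541 − 1.0274)·131.25

3.5124 % ABV


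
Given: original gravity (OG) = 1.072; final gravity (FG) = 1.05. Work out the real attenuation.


AA = (OG−FG)/(OG−1)·100;  RA = AA·0.8192
AA = (1.072 − 1.05)/(1.072 − 1)·100 = 30.5556
RA = 30.5556·0.8192

25.0311 %


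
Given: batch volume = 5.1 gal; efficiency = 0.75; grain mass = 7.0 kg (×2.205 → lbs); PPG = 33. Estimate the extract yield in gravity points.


points = lbs × PPG × eff / vol
lbs = 7.0 × 2.205 = 15.4350
points = 15.4350 × 33 × 0.75 / 5.1

74.9051 points


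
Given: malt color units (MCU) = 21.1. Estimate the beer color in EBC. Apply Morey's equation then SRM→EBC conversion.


SRM = 1.4922·MCU^0.6859;  EBC = SRM·1.97
SRM = 1.4922·21.1^0.6859 = 12.0824
EBC = 12.0824·1.97

23.8023 EBC


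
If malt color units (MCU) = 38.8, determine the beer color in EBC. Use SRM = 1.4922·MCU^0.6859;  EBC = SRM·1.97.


SRM = 1.4922·38.8^0.6859 = 18.3488
EBC = 18.3488·1.97

36.1471 EBC


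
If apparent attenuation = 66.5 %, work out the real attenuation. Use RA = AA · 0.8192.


RA = 66.5 · 0.8192

54.4768 %


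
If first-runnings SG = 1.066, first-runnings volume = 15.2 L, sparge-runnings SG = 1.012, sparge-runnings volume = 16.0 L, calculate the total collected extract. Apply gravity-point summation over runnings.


total = Σ (SG_i − 1)·1000·V_i
first = (1.066 − 1)·1000·15.2 = 1003.2000
sparge = (1.012 − 1)·1000·16.0 = 192.0000
total = 1003.2000 + 192.0000

1195.2000 gravity·L


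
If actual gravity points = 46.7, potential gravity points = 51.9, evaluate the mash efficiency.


efficiency = actual / potential × 100
efficiency = 46.7 / 51.9 × 100

89.9807 %


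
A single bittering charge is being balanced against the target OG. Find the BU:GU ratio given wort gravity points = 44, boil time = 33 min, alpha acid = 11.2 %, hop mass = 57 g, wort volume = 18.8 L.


U = 1.65·0.000125^(GP/1000)·(1−e^(−0.04t))/4.15;  IBU = (α/100)·m·U·1000/V;  BU:GU = IBU/GP
U = 1.65·0.000125^(44/1000)·(1−e^(−0.04·33))/4.15 = 0.1962
IBU = (11.2/100)·57·0.1962·1000/18.8 = 66.6283
BU:GU = 66.6283/44

1.5143


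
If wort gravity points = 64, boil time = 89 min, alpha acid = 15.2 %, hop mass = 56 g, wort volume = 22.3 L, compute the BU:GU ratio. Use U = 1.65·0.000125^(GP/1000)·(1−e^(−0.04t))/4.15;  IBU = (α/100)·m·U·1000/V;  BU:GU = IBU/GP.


U = 1.65·0.000125^(64/1000)·(1−e^(−0.04·89))/4.15 = 0.2173
IBU = (15.2/100)·56·0.2173·1000/22.3 = 82.9536
BU:GU = 82.9536/64

1.2961


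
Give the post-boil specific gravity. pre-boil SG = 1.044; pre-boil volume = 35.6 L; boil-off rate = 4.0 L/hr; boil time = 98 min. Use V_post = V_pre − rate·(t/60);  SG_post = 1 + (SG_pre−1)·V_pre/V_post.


V_post = 35.6 − 4.0·(98/60) = 29.0667
SG_post = 1 + (1.044 − 1)·35.6/29.0667

1.0539


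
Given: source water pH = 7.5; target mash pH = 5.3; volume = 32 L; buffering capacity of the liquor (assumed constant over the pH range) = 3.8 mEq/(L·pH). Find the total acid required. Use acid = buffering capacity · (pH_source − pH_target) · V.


acid = 3.8 · (7.5 − 5.3) · 32

267.5200 mEq


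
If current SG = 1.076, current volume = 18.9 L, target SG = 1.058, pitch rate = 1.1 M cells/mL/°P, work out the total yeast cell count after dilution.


V_w = V·((SG_c−1)/(SG_t−1)−1);  °P = 259 − 259/SG_t;  cells = rate·(V+V_w)·°P
V_w = 18.9·((1.076−1)/(1.058−1)−1) = 5.8655
V_final = 18.9 + 5.8655 = 24.7655
°P = 259 − 259/1.058 = 14.1985
cells = 1.1·24.7655·14.1985

386.7962 billion cells


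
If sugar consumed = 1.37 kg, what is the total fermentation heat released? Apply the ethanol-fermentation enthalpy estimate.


Q = m_sugar · 590 kJ/kg
Q = 1.37 · 590

808.3000 kJ


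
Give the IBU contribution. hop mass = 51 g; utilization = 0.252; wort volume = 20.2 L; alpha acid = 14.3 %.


IBU = (α/100)·mass·U·1000 / V
IBU = (14.3/100)·51·0.252·1000 / 20.2

90.9820 IBU


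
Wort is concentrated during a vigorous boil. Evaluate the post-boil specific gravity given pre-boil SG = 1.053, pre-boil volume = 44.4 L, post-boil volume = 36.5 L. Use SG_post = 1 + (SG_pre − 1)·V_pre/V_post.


pts_pre = (1.053 − 1)·1000 = 53.0000
pts_post = 53.0000·44.4/36.5 = 64.4712
SG_post = 1 + 64.4712/1000

1.0645


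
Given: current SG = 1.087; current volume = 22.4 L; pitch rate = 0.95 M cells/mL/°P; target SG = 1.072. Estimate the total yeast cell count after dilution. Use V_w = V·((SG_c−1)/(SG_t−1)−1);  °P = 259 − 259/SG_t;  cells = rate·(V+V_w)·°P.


V_w = 22.4·((1.087−1)/(1.072−1)−1) = 4.6667
V_final = 22.4 + 4.6667 = 27.0667
°P = 259 − 259/1.072 = 17.3955
cells = 0.95·27.0667·17.3955

447.2969 billion cells


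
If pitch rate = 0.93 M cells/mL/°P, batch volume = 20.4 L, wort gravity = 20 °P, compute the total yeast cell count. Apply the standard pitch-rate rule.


cells (billions) = rate · V_L · °P
cells = 0.93 · 20.4 · 20

379.4400 billion cells


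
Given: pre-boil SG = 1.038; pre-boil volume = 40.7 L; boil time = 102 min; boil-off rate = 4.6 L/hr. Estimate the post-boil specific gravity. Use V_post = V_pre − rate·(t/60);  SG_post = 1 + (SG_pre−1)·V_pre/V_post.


V_post = 40.7 − 4.6·(102/60) = 32.8800
SG_post = 1 + (1.038 − 1)·40.7/32.8800

1.0470


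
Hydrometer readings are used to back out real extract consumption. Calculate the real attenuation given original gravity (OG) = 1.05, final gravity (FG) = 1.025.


AA = (OG−FG)/(OG−1)·100;  RA = AA·0.8192
AA = (1.05 − 1.025)/(1.05 − 1)·100 = 50.0000
RA = 50.0000·0.8192

40.9600 %


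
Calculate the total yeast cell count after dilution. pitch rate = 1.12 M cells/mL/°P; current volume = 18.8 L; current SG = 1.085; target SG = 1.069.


V_w = V·((SG_c−1)/(SG_t−1)−1);  °P = 259 − 259/SG_t;  cells = rate·(V+V_w)·°P
V_w = 18.8·((1.085−1)/(1.069−1)−1) = 4.3594
V_final = 18.8 + 4.3594 = 23.1594
°P = 259 − 259/1.069 = 16.7175
cells = 1.12·23.1594·16.7175

433.6275 billion cells


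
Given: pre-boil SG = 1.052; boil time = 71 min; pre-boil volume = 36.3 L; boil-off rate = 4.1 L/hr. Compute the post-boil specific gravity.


V_post = V_pre − rate·(t/60);  SG_post = 1 + (SG_pre−1)·V_pre/V_post
V_post = 36.3 − 4.1·(71/60) = 31.4483
SG_post = 1 + (1.052 − 1)·36.3/31.4483

1.0600


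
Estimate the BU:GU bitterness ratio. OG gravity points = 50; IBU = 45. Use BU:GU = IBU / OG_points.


BU:GU = 45 / 50

0.9000


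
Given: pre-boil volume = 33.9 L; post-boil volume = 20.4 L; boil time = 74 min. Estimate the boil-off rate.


rate = (V_pre − V_post) / (t_min/60)
rate = (33.9 − 20.4) / (74/60)

10.9459 L/hr


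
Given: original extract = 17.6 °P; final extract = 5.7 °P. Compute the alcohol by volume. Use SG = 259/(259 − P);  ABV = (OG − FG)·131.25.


OG = 259/(259 − 17.6) = 1.0729
FG = 259/(259 − 5.7) = 1.0225
ABV = (1.0729 − 1.0225)·131.25

6.6157 % ABV


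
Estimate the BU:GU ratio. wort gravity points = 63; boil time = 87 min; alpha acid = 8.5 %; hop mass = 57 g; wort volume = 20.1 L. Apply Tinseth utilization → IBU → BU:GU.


U = 1.65·0.000125^(GP/1000)·(1−e^(−0.04t))/4.15;  IBU = (α/100)·m·U·1000/V;  BU:GU = IBU/GP
U = 1.65·0.000125^(63/1000)·(1−e^(−0.04·87))/4.15 = 0.2188
IBU = (8.5/100)·57·0.2188·1000/20.1 = 52.7289
BU:GU = 52.7289/63

0.8370


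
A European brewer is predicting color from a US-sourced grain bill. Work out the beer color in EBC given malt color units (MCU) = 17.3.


SRM = 1.4922·MCU^0.6859;  EBC = SRM·1.97
SRM = 1.4922·17.3^0.6859 = 10.5439
EBC = 10.5439·1.97

20.7716 EBC


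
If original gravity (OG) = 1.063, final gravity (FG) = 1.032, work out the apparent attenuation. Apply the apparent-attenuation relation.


AA = (OG − FG)/(OG − 1) · 100
AA = (1.063 − 1.032)/(1.063 − 1) · 100

49.2063 %


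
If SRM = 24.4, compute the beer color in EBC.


EBC = SRM · 1.97
EBC = 24.4 · 1.97

48.0680 EBC


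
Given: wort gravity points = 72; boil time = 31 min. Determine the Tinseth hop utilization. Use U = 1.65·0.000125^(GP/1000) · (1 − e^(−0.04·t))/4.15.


bigness = 1.65·0.000125^(72/1000) = 0.8639
boil_factor = (1 − e^(−0.04·31))/4.15 = 0.1712
U = 0.8639 · 0.1712

0.1479


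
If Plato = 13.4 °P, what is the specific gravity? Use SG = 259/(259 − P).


SG = 259/(259 − 13.4)

1.0546


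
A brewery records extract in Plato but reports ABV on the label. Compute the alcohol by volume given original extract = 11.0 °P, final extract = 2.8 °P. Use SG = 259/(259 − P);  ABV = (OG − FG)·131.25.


OG = 259/(259 − 11.0) = 1.0444
FG = 259/(259 − 2.8) = 1.0109
ABV = (1.0444 − 1.0109)·131.25

4.3871 % ABV


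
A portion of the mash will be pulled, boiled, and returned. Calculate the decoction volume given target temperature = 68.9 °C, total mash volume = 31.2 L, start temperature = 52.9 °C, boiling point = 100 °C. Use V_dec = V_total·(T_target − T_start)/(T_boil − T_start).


V_dec = 31.2·(68.9 − 52.9)/(100 − 52.9)

10.5987 L


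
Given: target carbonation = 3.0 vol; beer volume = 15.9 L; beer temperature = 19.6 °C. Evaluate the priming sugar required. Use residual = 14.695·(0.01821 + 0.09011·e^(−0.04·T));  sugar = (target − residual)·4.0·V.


residual = 14.695·(0.01821 + 0.09011·e^(−0.04·19.6)) = 0.8722
sugar = (3.0 − 0.8722)·4.0·15.9

135.3294 g


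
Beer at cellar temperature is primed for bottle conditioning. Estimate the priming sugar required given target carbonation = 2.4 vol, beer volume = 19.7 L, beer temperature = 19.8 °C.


residual = 14.695·(0.01821 + 0.09011·e^(−0.04·T));  sugar = (target − residual)·4.0·V
residual = 14.695·(0.01821 + 0.09011·e^(−0.04·19.8)) = 0.8674
sugar = (2.4 − 0.8674)·4.0·19.7

120.7719 g


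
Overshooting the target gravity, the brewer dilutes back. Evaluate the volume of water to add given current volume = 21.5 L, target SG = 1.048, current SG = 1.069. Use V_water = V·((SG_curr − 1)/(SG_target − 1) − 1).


V_water = 21.5·((1.069 − 1)/(1.048 − 1) − 1)

9.4062 L


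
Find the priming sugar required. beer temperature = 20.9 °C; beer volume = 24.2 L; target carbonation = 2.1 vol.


residual = 14.695·(0.01821 + 0.09011·e^(−0.04·T));  sugar = (target − residual)·4.0·V
residual = 14.695·(0.01821 + 0.09011·e^(−0.04·20.9)) = 0.8415
sugar = (2.1 − 0.8415)·4.0·24.2

121.8186 g


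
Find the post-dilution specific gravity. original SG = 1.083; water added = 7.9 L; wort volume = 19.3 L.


SG_new = 1 + (SG_old − 1)·V_old/(V_old + V_water)
pts = (1.083 − 1)·1000·19.3/(19.3 + 7.9) = 58.8934
SG_new = 1 + 58.8934/1000

1.0589


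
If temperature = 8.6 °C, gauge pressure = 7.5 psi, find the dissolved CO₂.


vols = (P + 14.695)·(0.01821 + 0.09011·e^(−0.04·T))
vols = (7.5 + 14.695)·(0.01821 + 0.09011·e^(−0.04·8.6))

1.8220 volumes


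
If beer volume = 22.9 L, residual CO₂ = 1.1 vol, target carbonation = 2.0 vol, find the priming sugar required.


sugar = (target − residual)·4.0·V
sugar = (2.0 − 1.1)·4.0·22.9

82.4400 g


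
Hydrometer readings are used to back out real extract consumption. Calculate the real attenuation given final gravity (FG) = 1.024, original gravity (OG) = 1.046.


AA = (OG−FG)/(OG−1)·100;  RA = AA·0.8192
AA = (1.046 − 1.024)/(1.046 − 1)·100 = 47.8261
RA = 47.8261·0.8192

39.1791 %


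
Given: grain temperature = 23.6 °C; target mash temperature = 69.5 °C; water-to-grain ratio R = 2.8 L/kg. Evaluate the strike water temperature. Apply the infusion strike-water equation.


T_strike = (0.41/R)·(T_mash − T_grain) + T_mash
T_strike = (0.41/2.8)·(69.5 − 23.6) + 69.5

76.2211 °C


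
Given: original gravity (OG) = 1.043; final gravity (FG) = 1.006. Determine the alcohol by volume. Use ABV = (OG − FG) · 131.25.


ABV = (1.043 − 1.006) · 131.25

4.8562 % ABV


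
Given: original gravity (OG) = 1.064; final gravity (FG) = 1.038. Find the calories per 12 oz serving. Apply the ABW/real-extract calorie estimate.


ABW = (OG−FG)·131.25·0.79/FG;  °P = 259 − 259/SG (for OG→OE and FG→AE);  RE = 0.1808·OE + 0.8192·AE;  Cal = (6.9·ABW + 4·(RE−0.1))·FG·3.55
ABW = (1.064 − 1.038)·131.25·0.79/1.038 = 2.5972
OE = 259 − 259/1.064 = 15.5789 °P
AE = 259 − 259/1.038 = 9.4817 °P
RE = 0.1808·15.5789 + 0.8192·9.4817 = 10.5841 °P
Cal = (6.9·2.5972 + 4·(10.5841−0.1))·1.038·3.55

220.5666 kcal


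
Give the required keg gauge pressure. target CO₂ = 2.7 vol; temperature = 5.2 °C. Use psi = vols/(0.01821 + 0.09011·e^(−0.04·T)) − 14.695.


psi = 2.7/(0.01821 + 0.09011·e^(−0.04·5.2)) − 14.695

14.8461 psi


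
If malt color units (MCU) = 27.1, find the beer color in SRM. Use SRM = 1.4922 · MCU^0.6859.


SRM = 1.4922 · 27.1^0.6859

14.3450 SRM


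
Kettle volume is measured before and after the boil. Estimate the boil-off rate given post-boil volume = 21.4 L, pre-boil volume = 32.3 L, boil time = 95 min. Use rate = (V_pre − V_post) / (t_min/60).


rate = (32.3 − 21.4) / (95/60)

6.8842 L/hr


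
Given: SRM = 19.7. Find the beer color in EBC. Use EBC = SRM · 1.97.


EBC = 19.7 · 1.97

38.8090 EBC


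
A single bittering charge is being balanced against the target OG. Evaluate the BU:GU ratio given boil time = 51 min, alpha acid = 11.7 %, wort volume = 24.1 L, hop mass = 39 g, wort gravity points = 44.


U = 1.65·0.000125^(GP/1000)·(1−e^(−0.04t))/4.15;  IBU = (α/100)·m·U·1000/V;  BU:GU = IBU/GP
U = 1.65·0.000125^(44/1000)·(1−e^(−0.04·51))/4.15 = 0.2329
IBU = (11.7/100)·39·0.2329·1000/24.1 = 44.1000
BU:GU = 44.1000/44

1.0023


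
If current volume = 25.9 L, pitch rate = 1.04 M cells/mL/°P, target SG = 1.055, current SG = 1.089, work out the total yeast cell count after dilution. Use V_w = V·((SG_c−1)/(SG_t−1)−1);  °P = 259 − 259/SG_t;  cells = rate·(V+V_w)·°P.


V_w = 25.9·((1.089−1)/(1.055−1)−1) = 16.0109
V_final = 25.9 + 16.0109 = 41.9109
°P = 259 − 259/1.055 = 13.5024
cells = 1.04·41.9109·13.5024

588.5325 billion cells


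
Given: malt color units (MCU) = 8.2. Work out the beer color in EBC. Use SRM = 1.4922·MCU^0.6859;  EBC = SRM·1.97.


SRM = 1.4922·8.2^0.6859 = 6.3185
EBC = 6.3185·1.97

12.4474 EBC


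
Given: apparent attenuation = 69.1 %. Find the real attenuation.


RA = AA · 0.8192
RA = 69.1 · 0.8192

56.6067 %


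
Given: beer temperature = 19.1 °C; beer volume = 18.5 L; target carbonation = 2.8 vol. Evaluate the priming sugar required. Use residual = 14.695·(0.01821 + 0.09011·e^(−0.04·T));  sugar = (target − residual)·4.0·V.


residual = 14.695·(0.01821 + 0.09011·e^(−0.04·19.1)) = 0.8844
sugar = (2.8 − 0.8844)·4.0·18.5

141.7550 g


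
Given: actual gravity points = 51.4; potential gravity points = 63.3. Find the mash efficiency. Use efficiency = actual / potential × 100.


efficiency = 51.4 / 63.3 × 100

81.2006 %


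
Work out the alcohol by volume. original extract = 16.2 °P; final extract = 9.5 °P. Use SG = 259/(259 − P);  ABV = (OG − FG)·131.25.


OG = 259/(259 − 16.2) = 1.0667
FG = 259/(259 − 9.5) = 1.0381
ABV = (1.0667 − 1.0381)·131.25

3.7597 % ABV


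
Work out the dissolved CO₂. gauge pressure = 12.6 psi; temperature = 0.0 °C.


vols = (P + 14.695)·(0.01821 + 0.09011·e^(−0.04·T))
vols = (12.6 + 14.695)·(0.01821 + 0.09011·e^(−0.04·0.0))

2.9566 volumes


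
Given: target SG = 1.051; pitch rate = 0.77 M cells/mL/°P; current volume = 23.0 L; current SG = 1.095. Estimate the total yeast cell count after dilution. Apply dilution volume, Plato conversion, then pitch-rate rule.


V_w = V·((SG_c−1)/(SG_t−1)−1);  °P = 259 − 259/SG_t;  cells = rate·(V+V_w)·°P
V_w = 23.0·((1.095−1)/(1.051−1)−1) = 19.8431
V_final = 23.0 + 19.8431 = 42.8431
°P = 259 − 259/1.051 = 12.5680
cells = 0.77·42.8431·12.5680

414.6095 billion cells


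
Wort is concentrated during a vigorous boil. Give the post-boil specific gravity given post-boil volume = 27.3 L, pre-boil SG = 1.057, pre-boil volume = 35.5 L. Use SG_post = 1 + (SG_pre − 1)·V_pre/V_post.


pts_pre = (1.057 − 1)·1000 = 57.0000
pts_post = 57.0000·35.5/27.3 = 74.1209
SG_post = 1 + 74.1209/1000

1.0741


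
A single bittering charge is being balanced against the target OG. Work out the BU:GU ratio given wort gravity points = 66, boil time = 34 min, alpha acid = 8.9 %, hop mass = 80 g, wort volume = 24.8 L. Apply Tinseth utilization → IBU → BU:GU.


U = 1.65·0.000125^(GP/1000)·(1−e^(−0.04t))/4.15;  IBU = (α/100)·m·U·1000/V;  BU:GU = IBU/GP
U = 1.65·0.000125^(66/1000)·(1−e^(−0.04·34))/4.15 = 0.1633
IBU = (8.9/100)·80·0.1633·1000/24.8 = 46.8864
BU:GU = 46.8864/66

0.7104


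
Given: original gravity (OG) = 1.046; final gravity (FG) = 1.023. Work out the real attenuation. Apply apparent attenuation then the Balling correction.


AA = (OG−FG)/(OG−1)·100;  RA = AA·0.8192
AA = (1.046 − 1.023)/(1.046 − 1)·100 = 50.0000
RA = 50.0000·0.8192

40.9600 %


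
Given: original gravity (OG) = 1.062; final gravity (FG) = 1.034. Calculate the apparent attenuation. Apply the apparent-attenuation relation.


AA = (OG − FG)/(OG − 1) · 100
AA = (1.062 − 1.034)/(1.062 − 1) · 100

45.1613 %


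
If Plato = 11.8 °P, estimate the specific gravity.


SG = 259/(259 − P)
SG = 259/(259 − 11.8)

1.0477


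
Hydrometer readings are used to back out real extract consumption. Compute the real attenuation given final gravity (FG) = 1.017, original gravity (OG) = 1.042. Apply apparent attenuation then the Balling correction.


AA = (OG−FG)/(OG−1)·100;  RA = AA·0.8192
AA = (1.042 − 1.017)/(1.042 − 1)·100 = 59.5238
RA = 59.5238·0.8192

48.7619 %


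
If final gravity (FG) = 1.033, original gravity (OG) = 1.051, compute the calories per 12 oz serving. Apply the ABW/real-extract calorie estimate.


ABW = (OG−FG)·131.25·0.79/FG;  °P = 259 − 259/SG (for OG→OE and FG→AE);  RE = 0.1808·OE + 0.8192·AE;  Cal = (6.9·ABW + 4·(RE−0.1))·FG·3.55
ABW = (1.051 − 1.033)·131.25·0.79/1.033 = 1.8068
OE = 259 − 259/1.051 = 12.5680 °P
AE = 259 − 259/1.033 = 8.2740 °P
RE = 0.1808·12.5680 + 0.8192·8.2740 = 9.0503 °P
Cal = (6.9·1.8068 + 4·(9.0503−0.1))·1.033·3.55

177.0056 kcal


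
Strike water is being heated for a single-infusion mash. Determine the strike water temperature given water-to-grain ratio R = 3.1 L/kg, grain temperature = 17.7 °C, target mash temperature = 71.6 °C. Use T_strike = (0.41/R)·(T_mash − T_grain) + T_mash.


T_strike = (0.41/3.1)·(71.6 − 17.7) + 71.6

78.7287 °C


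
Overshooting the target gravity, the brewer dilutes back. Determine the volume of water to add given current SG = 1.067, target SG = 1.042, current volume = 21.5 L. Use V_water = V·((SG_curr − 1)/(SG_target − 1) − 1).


V_water = 21.5·((1.067 − 1)/(1.042 − 1) − 1)

12.7976 L


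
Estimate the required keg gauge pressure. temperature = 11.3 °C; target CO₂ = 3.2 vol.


psi = vols/(0.01821 + 0.09011·e^(−0.04·T)) − 14.695
psi = 3.2/(0.01821 + 0.09011·e^(−0.04·11.3)) − 14.695

27.6600 psi


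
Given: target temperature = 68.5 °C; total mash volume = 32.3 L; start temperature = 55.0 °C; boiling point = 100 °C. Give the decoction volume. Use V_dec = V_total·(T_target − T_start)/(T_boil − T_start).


V_dec = 32.3·(68.5 − 55.0)/(100 − 55.0)

9.6900 L


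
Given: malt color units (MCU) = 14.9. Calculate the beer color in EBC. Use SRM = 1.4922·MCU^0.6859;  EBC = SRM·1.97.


SRM = 1.4922·14.9^0.6859 = 9.5173
EBC = 9.5173·1.97

18.7492 EBC


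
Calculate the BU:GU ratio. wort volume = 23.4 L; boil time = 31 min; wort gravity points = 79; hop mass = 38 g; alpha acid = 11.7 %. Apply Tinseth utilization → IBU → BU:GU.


U = 1.65·0.000125^(GP/1000)·(1−e^(−0.04t))/4.15;  IBU = (α/100)·m·U·1000/V;  BU:GU = IBU/GP
U = 1.65·0.000125^(79/1000)·(1−e^(−0.04·31))/4.15 = 0.1389
IBU = (11.7/100)·38·0.1389·1000/23.4 = 26.3925
BU:GU = 26.3925/79

0.3341


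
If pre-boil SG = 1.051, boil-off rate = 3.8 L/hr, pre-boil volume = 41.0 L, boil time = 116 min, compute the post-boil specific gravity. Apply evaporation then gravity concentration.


V_post = V_pre − rate·(t/60);  SG_post = 1 + (SG_pre−1)·V_pre/V_post
V_post = 41.0 − 3.8·(116/60) = 33.6533
SG_post = 1 + (1.051 − 1)·41.0/33.6533

1.0621


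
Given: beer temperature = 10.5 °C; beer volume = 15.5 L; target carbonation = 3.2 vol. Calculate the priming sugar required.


residual = 14.695·(0.01821 + 0.09011·e^(−0.04·T));  sugar = (target − residual)·4.0·V
residual = 14.695·(0.01821 + 0.09011·e^(−0.04·10.5)) = 1.1376
sugar = (3.2 − 1.1376)·4.0·15.5

127.8666 g


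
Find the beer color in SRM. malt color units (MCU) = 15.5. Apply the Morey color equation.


SRM = 1.4922 · MCU^0.6859
SRM = 1.4922 · 15.5^0.6859

9.7786 SRM


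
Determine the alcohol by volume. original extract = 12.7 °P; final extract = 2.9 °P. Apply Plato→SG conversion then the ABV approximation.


SG = 259/(259 − P);  ABV = (OG − FG)·131.25
OG = 259/(259 − 12.7) = 1.0516
FG = 259/(259 − 2.9) = 1.0113
ABV = (1.0516 − 1.0113)·131.25

5.2814 % ABV


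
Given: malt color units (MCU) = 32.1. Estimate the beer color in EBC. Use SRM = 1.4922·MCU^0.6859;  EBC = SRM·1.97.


SRM = 1.4922·32.1^0.6859 = 16.1116
EBC = 16.1116·1.97

31.7399 EBC


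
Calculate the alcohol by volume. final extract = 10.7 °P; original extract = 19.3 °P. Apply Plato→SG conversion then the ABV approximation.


SG = 259/(259 − P);  ABV = (OG − FG)·131.25
OG = 259/(259 − 19.3) = 1.0805
FG = 259/(259 − 10.7) = 1.0431
ABV = (1.0805 − 1.0431)·131.25

4.9119 % ABV


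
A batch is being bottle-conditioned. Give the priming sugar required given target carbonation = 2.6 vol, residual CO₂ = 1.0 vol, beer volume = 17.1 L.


sugar = (target − residual)·4.0·V
sugar = (2.6 − 1.0)·4.0·17.1

109.4400 g
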